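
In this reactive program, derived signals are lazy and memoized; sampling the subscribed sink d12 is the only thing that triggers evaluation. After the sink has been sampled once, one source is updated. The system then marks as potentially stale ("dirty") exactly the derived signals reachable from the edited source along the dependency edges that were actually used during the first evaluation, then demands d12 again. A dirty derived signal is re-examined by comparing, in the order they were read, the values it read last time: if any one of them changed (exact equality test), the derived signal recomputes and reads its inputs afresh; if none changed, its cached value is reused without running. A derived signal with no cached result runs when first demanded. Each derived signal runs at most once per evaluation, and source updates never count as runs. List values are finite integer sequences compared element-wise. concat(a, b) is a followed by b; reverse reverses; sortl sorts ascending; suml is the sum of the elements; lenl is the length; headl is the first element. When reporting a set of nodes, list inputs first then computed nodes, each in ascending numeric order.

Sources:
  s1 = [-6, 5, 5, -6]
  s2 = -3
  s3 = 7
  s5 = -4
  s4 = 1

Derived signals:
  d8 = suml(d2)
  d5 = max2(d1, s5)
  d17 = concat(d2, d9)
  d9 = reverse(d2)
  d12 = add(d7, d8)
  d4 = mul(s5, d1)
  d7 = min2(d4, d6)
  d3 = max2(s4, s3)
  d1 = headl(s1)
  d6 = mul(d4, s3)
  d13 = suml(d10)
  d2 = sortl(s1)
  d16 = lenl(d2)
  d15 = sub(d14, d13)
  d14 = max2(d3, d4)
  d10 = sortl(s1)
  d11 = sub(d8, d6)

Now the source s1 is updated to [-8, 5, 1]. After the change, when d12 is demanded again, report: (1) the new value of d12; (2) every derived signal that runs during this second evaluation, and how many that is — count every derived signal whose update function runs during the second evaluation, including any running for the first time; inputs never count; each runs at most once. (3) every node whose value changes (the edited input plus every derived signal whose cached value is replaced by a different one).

First demand of the output computes:
  d1 = headl([-6, 5, 5, -6]) = -6
  d2 = sortl([-6, 5, 5, -6]) = [-6, -6, 5, 5]
  d4 = mul(-4, -6) = 24
  d6 = mul(24, 7) = 168
  d7 = min2(24, 168) = 24
  d8 = suml([-6, -6, 5, 5]) = -2
  d12 = add(24, -2) = 22

After the edit, cleaning proceeds:
  d1: a read changed (s1 [-6, 5, 5, -6]->[-8, 5, 1]) — executes, giving -8.
  d2: a read changed (s1 [-6, 5, 5, -6]->[-8, 5, 1]) — executes, giving [-8, 1, 5].
  d4: a read changed (d1 -6->-8) — executes, giving 32.
  d6: a read changed (d4 24->32) — executes, giving 224.
  d7: a read changed (d4 24->32; d6 168->224) — executes, giving 32.
  d8: a read changed (d2 [-6, -6, 5, 5]->[-8, 1, 5]) — executes, giving -2 — identical to its old value.
  d12: a read changed (d7 24->32) — executes, giving 30.

Demanding d12 again yields 30.
7 derived signals run: d1, d2, d4, d6, d7, d8, d12.
The nodes whose values change: s1, d1, d2, d4, d6, d7, d12.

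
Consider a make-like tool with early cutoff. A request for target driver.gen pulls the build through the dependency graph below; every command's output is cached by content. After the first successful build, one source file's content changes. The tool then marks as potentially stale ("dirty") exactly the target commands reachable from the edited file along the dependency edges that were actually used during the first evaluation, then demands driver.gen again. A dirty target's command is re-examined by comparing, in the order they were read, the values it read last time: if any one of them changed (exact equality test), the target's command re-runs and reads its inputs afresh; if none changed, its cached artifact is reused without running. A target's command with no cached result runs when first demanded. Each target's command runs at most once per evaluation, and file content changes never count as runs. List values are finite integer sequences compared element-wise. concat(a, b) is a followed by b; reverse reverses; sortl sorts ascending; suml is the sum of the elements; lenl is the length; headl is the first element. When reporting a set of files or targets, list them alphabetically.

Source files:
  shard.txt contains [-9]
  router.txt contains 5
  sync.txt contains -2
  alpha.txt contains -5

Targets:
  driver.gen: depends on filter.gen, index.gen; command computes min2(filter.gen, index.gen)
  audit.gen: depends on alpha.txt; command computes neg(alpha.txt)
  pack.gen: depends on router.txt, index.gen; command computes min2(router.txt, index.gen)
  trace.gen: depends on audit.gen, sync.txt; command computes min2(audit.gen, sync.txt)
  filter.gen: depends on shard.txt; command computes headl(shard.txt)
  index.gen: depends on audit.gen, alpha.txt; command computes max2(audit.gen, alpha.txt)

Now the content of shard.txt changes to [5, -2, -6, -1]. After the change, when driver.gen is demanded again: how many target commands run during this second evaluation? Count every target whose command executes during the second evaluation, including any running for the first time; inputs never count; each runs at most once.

First demand of the output computes:
  audit.gen = neg(-5) = 5
  filter.gen = headl([-9]) = -9
  index.gen = max2(5, -5) = 5
  driver.gen = min2(-9, 5) = -9

After the edit, cleaning proceeds:
  filter.gen: a read changed (shard.txt [-9]->[5, -2, -6, -1]) — executes, giving 5.
  driver.gen: a read changed (filter.gen -9->5) — executes, giving 5.

2 target commands run: driver.gen, filter.gen.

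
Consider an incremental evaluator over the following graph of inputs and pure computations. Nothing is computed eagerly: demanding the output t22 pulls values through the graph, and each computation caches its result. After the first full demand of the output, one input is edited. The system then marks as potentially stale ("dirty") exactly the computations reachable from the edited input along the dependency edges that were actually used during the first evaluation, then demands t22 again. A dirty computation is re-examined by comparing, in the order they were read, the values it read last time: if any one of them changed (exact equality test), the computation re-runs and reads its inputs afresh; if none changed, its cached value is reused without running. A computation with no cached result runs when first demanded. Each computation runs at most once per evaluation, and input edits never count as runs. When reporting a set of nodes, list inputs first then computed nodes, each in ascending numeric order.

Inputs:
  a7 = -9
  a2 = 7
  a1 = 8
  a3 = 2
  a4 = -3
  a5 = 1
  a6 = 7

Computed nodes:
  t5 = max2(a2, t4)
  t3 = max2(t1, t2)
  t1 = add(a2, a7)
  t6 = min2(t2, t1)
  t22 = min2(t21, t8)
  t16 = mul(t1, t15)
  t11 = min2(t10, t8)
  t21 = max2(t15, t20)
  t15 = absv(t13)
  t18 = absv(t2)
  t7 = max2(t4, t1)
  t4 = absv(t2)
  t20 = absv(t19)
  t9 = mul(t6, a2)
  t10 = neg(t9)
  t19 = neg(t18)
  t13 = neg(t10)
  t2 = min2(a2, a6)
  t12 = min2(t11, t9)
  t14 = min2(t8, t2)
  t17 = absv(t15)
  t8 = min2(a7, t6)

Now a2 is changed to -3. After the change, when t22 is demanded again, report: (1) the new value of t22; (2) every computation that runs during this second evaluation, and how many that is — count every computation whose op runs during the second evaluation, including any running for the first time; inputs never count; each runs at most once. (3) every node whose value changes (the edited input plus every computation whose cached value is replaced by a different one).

Initial pass — values computed on the first demand:
  t1 = add(7, -9) = -2
  t2 = min2(7, 7) = 7
  t6 = min2(7, -2) = -2
  t8 = min2(-9, -2) = -9
  t9 = mul(-2, 7) = -14
  t10 = neg(-14) = 14
  t13 = neg(14) = -14
  t15 = absv(-14) = 14
  t18 = absv(7) = 7
  t19 = neg(7) = -7
  t20 = absv(-7) = 7
  t21 = max2(14, 7) = 14
  t22 = min2(14, -9) = -9

Second demand — change propagation:
  t1: re-runs because a2 7->-3; new result -12.
  t2: re-runs because a2 7->-3; new result -3.
  t6: re-runs because t2 7->-3; t1 -2->-12; new result -12.
  t8: re-runs because t6 -2->-12; new result -12.
  t9: re-runs because t6 -2->-12; a2 7->-3; new result 36.
  t10: re-runs because t9 -14->36; new result -36.
  t13: re-runs because t10 14->-36; new result 36.
  t15: re-runs because t13 -14->36; new result 36.
  t18: re-runs because t2 7->-3; new result 3.
  t19: re-runs because t18 7->3; new result -3.
  t20: re-runs because t19 -7->-3; new result 3.
  t21: re-runs because t15 14->36; t20 7->3; new result 36.
  t22: re-runs because t21 14->36; t8 -9->-12; new result -12.

t22 now evaluates to -12.
Run set: t1, t2, t6, t8, t9, t10, t13, t15, t18, t19, t20, t21, t22 (13 run).
Changed values: a2, t1, t2, t6, t8, t9, t10, t13, t15, t18, t19, t20, t21, t22.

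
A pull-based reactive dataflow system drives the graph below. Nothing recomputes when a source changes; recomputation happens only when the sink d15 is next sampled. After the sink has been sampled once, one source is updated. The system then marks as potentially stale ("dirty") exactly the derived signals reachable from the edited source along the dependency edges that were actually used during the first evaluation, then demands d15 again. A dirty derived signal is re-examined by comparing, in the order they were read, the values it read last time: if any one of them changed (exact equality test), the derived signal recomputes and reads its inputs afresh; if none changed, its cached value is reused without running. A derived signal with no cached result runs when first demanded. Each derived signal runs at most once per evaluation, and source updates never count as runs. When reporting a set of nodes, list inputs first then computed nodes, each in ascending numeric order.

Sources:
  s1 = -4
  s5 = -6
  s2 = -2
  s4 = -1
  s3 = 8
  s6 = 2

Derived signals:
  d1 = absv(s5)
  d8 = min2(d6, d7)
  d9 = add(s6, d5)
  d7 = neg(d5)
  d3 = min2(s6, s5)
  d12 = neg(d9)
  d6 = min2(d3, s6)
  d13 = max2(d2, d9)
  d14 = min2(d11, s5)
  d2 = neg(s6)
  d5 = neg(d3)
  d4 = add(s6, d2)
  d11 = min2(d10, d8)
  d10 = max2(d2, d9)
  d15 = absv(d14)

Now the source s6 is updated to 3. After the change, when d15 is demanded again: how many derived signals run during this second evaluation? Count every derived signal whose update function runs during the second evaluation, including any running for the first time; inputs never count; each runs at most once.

Derived signals that run: d2, d3, d6, d9, d10, d11 — 6 in total.
Key observation: the cutoff stops propagation at d5 — its inputs' values are unchanged, so it reuses its cache.

First evaluation (everything demanded from the output):
  d2 = neg(2) = -2
  d3 = min2(2, -6) = -6
  d5 = neg(-6) = 6
  d6 = min2(-6, 2) = -6
  d7 = neg(6) = -6
  d8 = min2(-6, -6) = -6
  d9 = add(2, 6) = 8
  d10 = max2(-2, 8) = 8
  d11 = min2(8, -6) = -6
  d14 = min2(-6, -6) = -6
  d15 = absv(-6) = 6

Propagation after the edit:
  d2: runs — s6 2->3; result -3.
  d3: runs — s6 2->3; result -6 (same value as before).
  d5: checked — values it read are unchanged (d3 unchanged); reused cached 6 without running.
  d6: runs — s6 2->3; result -6 (same value as before).
  d7: checked — values it read are unchanged (d5 unchanged); reused cached -6 without running.
  d8: checked — values it read are unchanged (d6 unchanged, d7 unchanged); reused cached -6 without running.
  d9: runs — s6 2->3; result 9.
  d10: runs — d2 -2->-3; d9 8->9; result 9.
  d11: runs — d10 8->9; result -6 (same value as before).
  d14: checked — values it read are unchanged (d11 unchanged, s5 unchanged); reused cached -6 without running.
  d15: checked — values it read are unchanged (d14 unchanged); reused cached 6 without running.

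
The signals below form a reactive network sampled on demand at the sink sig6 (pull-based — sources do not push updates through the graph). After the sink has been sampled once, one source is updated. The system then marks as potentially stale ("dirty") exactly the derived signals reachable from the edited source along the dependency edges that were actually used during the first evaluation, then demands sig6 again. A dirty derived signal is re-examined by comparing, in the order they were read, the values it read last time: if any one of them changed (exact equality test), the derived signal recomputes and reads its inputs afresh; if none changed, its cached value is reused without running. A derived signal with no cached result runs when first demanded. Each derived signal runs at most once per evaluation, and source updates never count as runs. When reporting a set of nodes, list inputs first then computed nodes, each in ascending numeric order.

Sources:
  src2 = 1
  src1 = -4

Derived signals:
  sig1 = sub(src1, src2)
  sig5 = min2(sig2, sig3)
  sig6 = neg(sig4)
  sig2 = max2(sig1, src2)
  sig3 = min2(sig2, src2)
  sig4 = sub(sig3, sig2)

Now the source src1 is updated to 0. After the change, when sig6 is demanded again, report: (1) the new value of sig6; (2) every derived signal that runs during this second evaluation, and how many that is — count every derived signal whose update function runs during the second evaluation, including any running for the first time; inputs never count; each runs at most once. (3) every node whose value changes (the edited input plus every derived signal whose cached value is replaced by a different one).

Initial pass — values computed on the first demand:
  sig1 = sub(-4, 1) = -5
  sig2 = max2(-5, 1) = 1
  sig3 = min2(1, 1) = 1
  sig4 = sub(1, 1) = 0
  sig6 = neg(0) = 0

Second demand — change propagation:
  sig1: re-runs because src1 -4->0; new result -1.
  sig2: re-runs because sig1 -5->-1; new result 1 (unchanged).
  sig3: re-examined; everything it read last time is the same (sig2 unchanged, src2 unchanged) — cache 1 kept, no run.
  sig4: re-examined; everything it read last time is the same (sig3 unchanged, sig2 unchanged) — cache 0 kept, no run.
  sig6: re-examined; everything it read last time is the same (sig4 unchanged) — cache 0 kept, no run.

The important point: sig2 recomputes to an identical value, and the output ends up unchanged.

sig6 now evaluates to 0.
Run set: sig1, sig2 (2 run).
Changed values: src1, sig1.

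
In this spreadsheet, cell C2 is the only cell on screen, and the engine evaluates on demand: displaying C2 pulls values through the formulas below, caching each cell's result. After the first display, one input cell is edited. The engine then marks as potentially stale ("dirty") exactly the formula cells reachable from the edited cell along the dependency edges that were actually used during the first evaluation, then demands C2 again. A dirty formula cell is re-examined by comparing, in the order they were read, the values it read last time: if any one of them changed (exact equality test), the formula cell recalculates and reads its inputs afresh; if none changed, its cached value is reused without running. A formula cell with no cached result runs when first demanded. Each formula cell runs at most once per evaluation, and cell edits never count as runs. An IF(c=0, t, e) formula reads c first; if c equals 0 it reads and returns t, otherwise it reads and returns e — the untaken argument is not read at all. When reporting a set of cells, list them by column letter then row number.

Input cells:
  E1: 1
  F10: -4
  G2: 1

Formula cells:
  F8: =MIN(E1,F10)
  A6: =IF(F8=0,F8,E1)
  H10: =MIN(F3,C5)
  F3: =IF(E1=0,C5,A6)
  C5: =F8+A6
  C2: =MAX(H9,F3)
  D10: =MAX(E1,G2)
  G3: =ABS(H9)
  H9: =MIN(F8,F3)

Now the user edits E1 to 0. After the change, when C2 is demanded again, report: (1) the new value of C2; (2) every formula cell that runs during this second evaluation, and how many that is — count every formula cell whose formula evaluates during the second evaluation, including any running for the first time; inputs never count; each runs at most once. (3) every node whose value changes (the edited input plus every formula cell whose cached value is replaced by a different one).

C2 now evaluates to -4.
Run set: A6, C2, C5, F3, F8, H9 (6 run).
Changed values: A6, C2, E1, F3.
The important point: the flipped condition pulls in fresh nodes; C5 runs for the first time.

Initial pass — values computed on the first demand:
  F8 = MIN(1, -4) = -4
  A6 = IF(F8=0: F8=-4 -> else branch E1) = 1
  F3 = IF(E1=0: E1=1 -> else branch A6) = 1
  H9 = MIN(-4, 1) = -4
  C2 = MAX(-4, 1) = 1

Second demand — change propagation:
  F8: re-runs because E1 1->0; new result -4 (unchanged).
  A6: re-runs because E1 1->0; new result 0.
  C5: newly demanded (no cache) — executes and yields -4.
  F3: re-runs because E1 1->0; A6 1->0; new result -4.
  H9: re-runs because F3 1->-4; new result -4 (unchanged).
  C2: re-runs because F3 1->-4; new result -4.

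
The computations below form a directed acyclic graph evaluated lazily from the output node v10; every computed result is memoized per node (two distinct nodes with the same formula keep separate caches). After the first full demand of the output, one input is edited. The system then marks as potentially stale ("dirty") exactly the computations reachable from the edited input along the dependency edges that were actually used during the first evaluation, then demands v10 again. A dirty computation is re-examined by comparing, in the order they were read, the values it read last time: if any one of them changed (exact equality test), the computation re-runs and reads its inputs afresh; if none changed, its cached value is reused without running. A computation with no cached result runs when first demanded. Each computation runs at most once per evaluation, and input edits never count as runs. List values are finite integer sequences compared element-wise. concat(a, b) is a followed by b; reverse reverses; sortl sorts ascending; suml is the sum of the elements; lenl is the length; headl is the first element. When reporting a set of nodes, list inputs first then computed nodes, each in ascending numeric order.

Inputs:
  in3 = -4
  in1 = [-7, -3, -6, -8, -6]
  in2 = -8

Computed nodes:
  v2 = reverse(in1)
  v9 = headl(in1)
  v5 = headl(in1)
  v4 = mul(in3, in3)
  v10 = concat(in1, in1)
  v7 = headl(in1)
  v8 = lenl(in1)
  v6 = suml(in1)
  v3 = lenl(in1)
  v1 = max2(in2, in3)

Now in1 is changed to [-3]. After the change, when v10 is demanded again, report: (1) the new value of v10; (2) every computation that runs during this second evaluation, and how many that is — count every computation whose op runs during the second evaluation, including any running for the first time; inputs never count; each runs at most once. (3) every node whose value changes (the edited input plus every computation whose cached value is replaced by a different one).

Demanding v10 again yields [-3, -3].
1 computations run: v10.
The nodes whose values change: in1, v10.

First demand of the output computes:
  v10 = concat([-7, -3, -6, -8, -6], [-7, -3, -6, -8, -6]) = [-7, -3, -6, -8, -6, -7, -3, -6, -8, -6]

After the edit, cleaning proceeds:
  v10: a read changed (in1 [-7, -3, -6, -8, -6]->[-3]; in1 [-7, -3, -6, -8, -6]->[-3]) — executes, giving [-3, -3].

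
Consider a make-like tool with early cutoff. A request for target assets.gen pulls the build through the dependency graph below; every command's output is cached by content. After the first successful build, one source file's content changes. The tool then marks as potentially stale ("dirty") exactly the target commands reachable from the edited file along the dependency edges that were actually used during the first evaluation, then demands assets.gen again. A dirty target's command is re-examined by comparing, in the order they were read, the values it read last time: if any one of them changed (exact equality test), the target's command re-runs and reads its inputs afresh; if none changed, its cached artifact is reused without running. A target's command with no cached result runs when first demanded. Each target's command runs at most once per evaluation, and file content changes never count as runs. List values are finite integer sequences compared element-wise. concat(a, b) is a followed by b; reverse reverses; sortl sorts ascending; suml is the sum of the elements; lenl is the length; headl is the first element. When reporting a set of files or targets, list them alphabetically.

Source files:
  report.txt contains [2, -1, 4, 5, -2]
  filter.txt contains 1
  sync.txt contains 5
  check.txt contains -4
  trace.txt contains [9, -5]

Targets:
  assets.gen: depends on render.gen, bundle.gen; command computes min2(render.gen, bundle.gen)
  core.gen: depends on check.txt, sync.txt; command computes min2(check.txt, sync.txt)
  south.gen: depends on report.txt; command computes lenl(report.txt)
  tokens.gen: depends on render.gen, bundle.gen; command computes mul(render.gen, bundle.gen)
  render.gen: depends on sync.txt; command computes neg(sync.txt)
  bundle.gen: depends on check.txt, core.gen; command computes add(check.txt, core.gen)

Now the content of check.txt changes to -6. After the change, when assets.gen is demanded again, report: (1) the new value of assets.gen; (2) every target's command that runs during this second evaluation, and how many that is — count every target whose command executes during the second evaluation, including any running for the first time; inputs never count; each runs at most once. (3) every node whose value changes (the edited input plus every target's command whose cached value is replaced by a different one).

First demand of the output computes:
  core.gen = min2(-4, 5) = -4
  bundle.gen = add(-4, -4) = -8
  render.gen = neg(5) = -5
  assets.gen = min2(-5, -8) = -8

After the edit, cleaning proceeds:
  core.gen: a read changed (check.txt -4->-6) — executes, giving -6.
  bundle.gen: a read changed (check.txt -4->-6; core.gen -4->-6) — executes, giving -12.
  assets.gen: a read changed (bundle.gen -8->-12) — executes, giving -12.

Demanding assets.gen again yields -12.
3 target commands run: assets.gen, bundle.gen, core.gen.
The nodes whose values change: assets.gen, bundle.gen, check.txt, core.gen.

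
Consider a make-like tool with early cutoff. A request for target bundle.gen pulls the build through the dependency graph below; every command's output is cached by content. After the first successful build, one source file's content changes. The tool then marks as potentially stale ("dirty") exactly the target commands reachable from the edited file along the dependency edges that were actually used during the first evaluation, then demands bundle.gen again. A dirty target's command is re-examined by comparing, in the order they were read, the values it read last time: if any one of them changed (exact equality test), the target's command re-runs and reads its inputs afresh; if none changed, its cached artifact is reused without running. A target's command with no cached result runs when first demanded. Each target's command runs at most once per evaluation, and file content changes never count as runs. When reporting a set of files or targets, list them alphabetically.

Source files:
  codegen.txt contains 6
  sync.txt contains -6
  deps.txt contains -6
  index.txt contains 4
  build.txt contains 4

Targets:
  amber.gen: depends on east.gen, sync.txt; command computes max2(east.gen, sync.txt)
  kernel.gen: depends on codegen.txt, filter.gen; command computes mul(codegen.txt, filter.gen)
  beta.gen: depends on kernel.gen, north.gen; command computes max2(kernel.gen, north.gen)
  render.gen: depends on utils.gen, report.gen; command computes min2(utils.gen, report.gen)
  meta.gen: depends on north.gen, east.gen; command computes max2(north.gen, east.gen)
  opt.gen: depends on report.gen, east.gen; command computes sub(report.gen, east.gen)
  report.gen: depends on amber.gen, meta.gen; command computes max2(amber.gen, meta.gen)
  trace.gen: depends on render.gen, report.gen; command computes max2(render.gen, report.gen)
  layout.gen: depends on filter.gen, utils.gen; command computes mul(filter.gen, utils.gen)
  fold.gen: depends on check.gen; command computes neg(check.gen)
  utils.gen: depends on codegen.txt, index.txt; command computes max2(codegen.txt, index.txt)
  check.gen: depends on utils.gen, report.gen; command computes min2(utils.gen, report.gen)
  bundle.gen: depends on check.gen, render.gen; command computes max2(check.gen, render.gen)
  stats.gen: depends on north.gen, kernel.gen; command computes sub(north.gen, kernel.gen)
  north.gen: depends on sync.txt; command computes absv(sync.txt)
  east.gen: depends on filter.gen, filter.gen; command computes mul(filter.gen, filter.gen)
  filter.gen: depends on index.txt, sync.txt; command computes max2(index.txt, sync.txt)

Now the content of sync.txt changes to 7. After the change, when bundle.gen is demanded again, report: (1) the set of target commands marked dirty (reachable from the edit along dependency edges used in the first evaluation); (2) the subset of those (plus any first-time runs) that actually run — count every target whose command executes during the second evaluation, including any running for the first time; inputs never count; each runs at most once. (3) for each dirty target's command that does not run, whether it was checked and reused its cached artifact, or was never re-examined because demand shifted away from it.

The edit dirties: amber.gen, bundle.gen, check.gen, east.gen, filter.gen, meta.gen, north.gen, render.gen, report.gen.
8 target commands run: amber.gen, check.gen, east.gen, filter.gen, meta.gen, north.gen, render.gen, report.gen.
Cache hits after checking: bundle.gen.
Note where the cutoff bites: bundle.gen is checked, finds nothing changed, and keeps its cache.

First demand of the output computes:
  filter.gen = max2(4, -6) = 4
  east.gen = mul(4, 4) = 16
  amber.gen = max2(16, -6) = 16
  north.gen = absv(-6) = 6
  meta.gen = max2(6, 16) = 16
  report.gen = max2(16, 16) = 16
  utils.gen = max2(6, 4) = 6
  check.gen = min2(6, 16) = 6
  render.gen = min2(6, 16) = 6
  bundle.gen = max2(6, 6) = 6

After the edit, cleaning proceeds:
  filter.gen: a read changed (sync.txt -6->7) — executes, giving 7.
  east.gen: a read changed (filter.gen 4->7; filter.gen 4->7) — executes, giving 49.
  amber.gen: a read changed (east.gen 16->49; sync.txt -6->7) — executes, giving 49.
  north.gen: a read changed (sync.txt -6->7) — executes, giving 7.
  meta.gen: a read changed (north.gen 6->7; east.gen 16->49) — executes, giving 49.
  report.gen: a read changed (amber.gen 16->49; meta.gen 16->49) — executes, giving 49.
  check.gen: a read changed (report.gen 16->49) — executes, giving 6 — identical to its old value.
  render.gen: a read changed (report.gen 16->49) — executes, giving 6 — identical to its old value.
  bundle.gen: dirty, but its reads are unchanged (check.gen unchanged, render.gen unchanged); cached 6 stands.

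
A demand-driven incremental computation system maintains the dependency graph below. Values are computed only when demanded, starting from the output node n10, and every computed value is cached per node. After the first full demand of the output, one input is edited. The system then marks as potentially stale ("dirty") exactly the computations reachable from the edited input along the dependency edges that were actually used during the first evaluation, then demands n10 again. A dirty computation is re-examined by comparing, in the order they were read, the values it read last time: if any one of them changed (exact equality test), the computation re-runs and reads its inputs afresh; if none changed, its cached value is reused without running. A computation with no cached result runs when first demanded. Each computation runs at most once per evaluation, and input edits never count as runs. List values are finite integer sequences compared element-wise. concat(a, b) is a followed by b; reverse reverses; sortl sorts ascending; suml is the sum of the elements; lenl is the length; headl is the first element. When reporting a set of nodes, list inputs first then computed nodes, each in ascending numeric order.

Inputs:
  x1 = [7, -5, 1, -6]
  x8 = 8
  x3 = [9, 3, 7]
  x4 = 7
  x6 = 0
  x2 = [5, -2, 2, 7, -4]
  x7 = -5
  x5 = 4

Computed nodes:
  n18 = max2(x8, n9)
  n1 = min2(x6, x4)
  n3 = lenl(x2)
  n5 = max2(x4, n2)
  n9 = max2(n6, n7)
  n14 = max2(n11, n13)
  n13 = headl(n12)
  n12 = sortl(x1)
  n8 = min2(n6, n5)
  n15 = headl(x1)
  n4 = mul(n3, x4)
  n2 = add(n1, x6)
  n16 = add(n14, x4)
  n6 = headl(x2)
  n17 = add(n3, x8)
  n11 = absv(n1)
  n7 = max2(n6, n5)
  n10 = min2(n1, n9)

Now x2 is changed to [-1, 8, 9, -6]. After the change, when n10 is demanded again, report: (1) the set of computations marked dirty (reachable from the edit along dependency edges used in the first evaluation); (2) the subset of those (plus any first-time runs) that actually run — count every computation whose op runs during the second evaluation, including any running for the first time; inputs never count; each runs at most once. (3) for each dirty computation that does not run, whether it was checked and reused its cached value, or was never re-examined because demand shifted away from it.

First evaluation (everything demanded from the output):
  n1 = min2(0, 7) = 0
  n2 = add(0, 0) = 0
  n5 = max2(7, 0) = 7
  n6 = headl([5, -2, 2, 7, -4]) = 5
  n7 = max2(5, 7) = 7
  n9 = max2(5, 7) = 7
  n10 = min2(0, 7) = 0

Propagation after the edit:
  n6: runs — x2 [5, -2, 2, 7, -4]->[-1, 8, 9, -6]; result -1.
  n7: runs — n6 5->-1; result 7 (same value as before).
  n9: runs — n6 5->-1; result 7 (same value as before).
  n10: checked — values it read are unchanged (n1 unchanged, n9 unchanged); reused cached 0 without running.

Key observation: the cutoff stops propagation at n10 — its inputs' values are unchanged, so it reuses its cache.

Marked dirty: n6, n7, n9, n10.
Computations that run: n6, n7, n9 — 3 in total.
Checked but reused from cache: n10.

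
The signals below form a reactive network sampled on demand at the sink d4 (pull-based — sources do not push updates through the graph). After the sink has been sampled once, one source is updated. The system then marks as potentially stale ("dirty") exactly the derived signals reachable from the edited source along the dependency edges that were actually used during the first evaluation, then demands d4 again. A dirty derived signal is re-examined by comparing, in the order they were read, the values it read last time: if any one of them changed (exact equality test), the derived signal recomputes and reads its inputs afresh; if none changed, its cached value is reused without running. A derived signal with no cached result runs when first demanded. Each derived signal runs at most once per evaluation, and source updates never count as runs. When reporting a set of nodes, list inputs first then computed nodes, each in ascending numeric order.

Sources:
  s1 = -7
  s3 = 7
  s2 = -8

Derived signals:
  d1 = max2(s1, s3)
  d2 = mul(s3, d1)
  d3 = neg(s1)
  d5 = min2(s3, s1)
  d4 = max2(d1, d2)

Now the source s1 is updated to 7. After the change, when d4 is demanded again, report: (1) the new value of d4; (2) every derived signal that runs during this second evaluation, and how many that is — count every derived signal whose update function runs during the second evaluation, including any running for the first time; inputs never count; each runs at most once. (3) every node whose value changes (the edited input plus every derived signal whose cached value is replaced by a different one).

Initial pass — values computed on the first demand:
  d1 = max2(-7, 7) = 7
  d2 = mul(7, 7) = 49
  d4 = max2(7, 49) = 49

Second demand — change propagation:
  d1: re-runs because s1 -7->7; new result 7 (unchanged).
  d2: re-examined; everything it read last time is the same (s3 unchanged, d1 unchanged) — cache 49 kept, no run.
  d4: re-examined; everything it read last time is the same (d1 unchanged, d2 unchanged) — cache 49 kept, no run.

The important point: d1 recomputes to an identical value, and the output ends up unchanged.

d4 now evaluates to 49.
Run set: d1 (1 run).
Changed values: s1.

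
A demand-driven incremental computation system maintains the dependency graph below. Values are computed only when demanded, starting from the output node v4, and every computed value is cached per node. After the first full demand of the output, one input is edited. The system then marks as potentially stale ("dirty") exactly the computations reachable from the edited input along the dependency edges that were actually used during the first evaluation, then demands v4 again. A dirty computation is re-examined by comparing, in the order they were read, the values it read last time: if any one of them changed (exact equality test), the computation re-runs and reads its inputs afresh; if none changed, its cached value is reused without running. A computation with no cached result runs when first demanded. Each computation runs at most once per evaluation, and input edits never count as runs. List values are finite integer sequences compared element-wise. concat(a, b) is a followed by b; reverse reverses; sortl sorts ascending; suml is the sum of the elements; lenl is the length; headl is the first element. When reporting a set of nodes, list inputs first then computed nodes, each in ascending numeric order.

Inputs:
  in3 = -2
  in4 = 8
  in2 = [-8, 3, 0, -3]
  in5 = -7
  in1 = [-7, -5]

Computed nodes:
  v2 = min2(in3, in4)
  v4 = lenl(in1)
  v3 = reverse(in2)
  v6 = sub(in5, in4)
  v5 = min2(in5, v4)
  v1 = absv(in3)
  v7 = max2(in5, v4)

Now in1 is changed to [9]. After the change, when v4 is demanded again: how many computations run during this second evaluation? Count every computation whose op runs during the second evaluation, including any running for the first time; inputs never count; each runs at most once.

First evaluation (everything demanded from the output):
  v4 = lenl([-7, -5]) = 2

Propagation after the edit:
  v4: runs — in1 [-7, -5]->[9]; result 1.

Computations that run: v4 — 1 in total.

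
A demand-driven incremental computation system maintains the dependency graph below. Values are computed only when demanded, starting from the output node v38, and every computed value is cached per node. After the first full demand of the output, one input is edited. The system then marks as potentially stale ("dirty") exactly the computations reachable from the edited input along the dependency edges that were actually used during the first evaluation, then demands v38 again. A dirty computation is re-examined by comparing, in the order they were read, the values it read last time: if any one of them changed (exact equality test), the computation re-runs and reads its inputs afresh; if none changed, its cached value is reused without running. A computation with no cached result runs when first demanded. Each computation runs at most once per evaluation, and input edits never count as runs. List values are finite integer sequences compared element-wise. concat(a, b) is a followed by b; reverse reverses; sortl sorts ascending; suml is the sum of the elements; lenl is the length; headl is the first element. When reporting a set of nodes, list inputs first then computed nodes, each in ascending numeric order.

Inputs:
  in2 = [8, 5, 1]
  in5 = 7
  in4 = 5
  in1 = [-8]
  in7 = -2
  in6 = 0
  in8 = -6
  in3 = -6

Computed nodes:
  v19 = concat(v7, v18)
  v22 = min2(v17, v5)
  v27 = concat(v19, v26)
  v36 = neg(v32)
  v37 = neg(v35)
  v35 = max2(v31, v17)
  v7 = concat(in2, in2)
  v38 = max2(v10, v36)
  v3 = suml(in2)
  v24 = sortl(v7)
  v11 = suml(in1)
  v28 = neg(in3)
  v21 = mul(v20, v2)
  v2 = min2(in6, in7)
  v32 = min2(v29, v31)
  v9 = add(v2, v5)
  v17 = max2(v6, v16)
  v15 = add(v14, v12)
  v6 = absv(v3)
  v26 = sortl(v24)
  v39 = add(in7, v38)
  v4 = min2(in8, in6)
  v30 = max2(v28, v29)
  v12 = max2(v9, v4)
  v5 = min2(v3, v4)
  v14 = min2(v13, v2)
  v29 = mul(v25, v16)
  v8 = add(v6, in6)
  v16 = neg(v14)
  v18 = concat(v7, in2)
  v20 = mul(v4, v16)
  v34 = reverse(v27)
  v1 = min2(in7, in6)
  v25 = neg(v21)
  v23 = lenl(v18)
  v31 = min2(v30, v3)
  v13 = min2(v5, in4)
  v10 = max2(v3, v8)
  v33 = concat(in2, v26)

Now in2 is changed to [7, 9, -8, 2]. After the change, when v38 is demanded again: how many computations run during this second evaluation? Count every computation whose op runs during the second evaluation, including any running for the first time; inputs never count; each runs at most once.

Computations that run: v3, v5, v6, v8, v10, v31, v38 — 7 in total.
Key observation: the cutoff stops propagation at v13 — its inputs' values are unchanged, so it reuses its cache.

First evaluation (everything demanded from the output):
  v2 = min2(0, -2) = -2
  v3 = suml([8, 5, 1]) = 14
  v4 = min2(-6, 0) = -6
  v5 = min2(14, -6) = -6
  v6 = absv(14) = 14
  v8 = add(14, 0) = 14
  v10 = max2(14, 14) = 14
  v13 = min2(-6, 5) = -6
  v14 = min2(-6, -2) = -6
  v16 = neg(-6) = 6
  v20 = mul(-6, 6) = -36
  v21 = mul(-36, -2) = 72
  v25 = neg(72) = -72
  v28 = neg(-6) = 6
  v29 = mul(-72, 6) = -432
  v30 = max2(6, -432) = 6
  v31 = min2(6, 14) = 6
  v32 = min2(-432, 6) = -432
  v36 = neg(-432) = 432
  v38 = max2(14, 432) = 432

Propagation after the edit:
  v3: runs — in2 [8, 5, 1]->[7, 9, -8, 2]; result 10.
  v5: runs — v3 14->10; result -6 (same value as before).
  v6: runs — v3 14->10; result 10.
  v8: runs — v6 14->10; result 10.
  v10: runs — v3 14->10; v8 14->10; result 10.
  v13: checked — values it read are unchanged (v5 unchanged, in4 unchanged); reused cached -6 without running.
  v14: checked — values it read are unchanged (v13 unchanged, v2 unchanged); reused cached -6 without running.
  v16: checked — values it read are unchanged (v14 unchanged); reused cached 6 without running.
  v20: checked — values it read are unchanged (v4 unchanged, v16 unchanged); reused cached -36 without running.
  v21: checked — values it read are unchanged (v20 unchanged, v2 unchanged); reused cached 72 without running.
  v25: checked — values it read are unchanged (v21 unchanged); reused cached -72 without running.
  v29: checked — values it read are unchanged (v25 unchanged, v16 unchanged); reused cached -432 without running.
  v30: checked — values it read are unchanged (v28 unchanged, v29 unchanged); reused cached 6 without running.
  v31: runs — v3 14->10; result 6 (same value as before).
  v32: checked — values it read are unchanged (v29 unchanged, v31 unchanged); reused cached -432 without running.
  v36: checked — values it read are unchanged (v32 unchanged); reused cached 432 without running.
  v38: runs — v10 14->10; result 432 (same value as before).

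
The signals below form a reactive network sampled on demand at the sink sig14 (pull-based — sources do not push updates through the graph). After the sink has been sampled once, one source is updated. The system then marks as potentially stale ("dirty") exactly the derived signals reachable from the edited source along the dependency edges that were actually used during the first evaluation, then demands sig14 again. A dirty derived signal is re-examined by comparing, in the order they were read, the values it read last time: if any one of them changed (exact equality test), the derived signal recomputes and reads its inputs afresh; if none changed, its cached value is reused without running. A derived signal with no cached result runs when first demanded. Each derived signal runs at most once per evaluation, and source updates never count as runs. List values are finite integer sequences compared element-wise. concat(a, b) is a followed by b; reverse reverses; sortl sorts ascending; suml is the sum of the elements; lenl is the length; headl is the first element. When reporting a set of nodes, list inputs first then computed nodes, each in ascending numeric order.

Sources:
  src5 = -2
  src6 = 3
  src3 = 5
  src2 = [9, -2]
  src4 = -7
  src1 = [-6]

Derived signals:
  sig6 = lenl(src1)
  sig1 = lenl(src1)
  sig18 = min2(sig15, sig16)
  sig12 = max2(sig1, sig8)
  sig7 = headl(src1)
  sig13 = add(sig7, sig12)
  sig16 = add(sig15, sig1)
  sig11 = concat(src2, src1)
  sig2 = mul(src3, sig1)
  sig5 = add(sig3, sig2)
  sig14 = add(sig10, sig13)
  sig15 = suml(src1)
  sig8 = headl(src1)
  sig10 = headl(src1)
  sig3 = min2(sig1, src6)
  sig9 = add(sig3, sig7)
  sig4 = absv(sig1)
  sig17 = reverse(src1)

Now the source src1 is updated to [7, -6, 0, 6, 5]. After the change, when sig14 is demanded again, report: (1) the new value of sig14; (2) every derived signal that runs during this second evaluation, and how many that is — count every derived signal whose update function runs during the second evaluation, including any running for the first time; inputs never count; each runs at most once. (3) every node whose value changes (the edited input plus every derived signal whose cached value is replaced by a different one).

sig14 now evaluates to 21.
Run set: sig1, sig7, sig8, sig10, sig12, sig13, sig14 (7 run).
Changed values: src1, sig1, sig7, sig8, sig10, sig12, sig13, sig14.

Initial pass — values computed on the first demand:
  sig1 = lenl([-6]) = 1
  sig7 = headl([-6]) = -6
  sig8 = headl([-6]) = -6
  sig10 = headl([-6]) = -6
  sig12 = max2(1, -6) = 1
  sig13 = add(-6, 1) = -5
  sig14 = add(-6, -5) = -11

Second demand — change propagation:
  sig1: re-runs because src1 [-6]->[7, -6, 0, 6, 5]; new result 5.
  sig7: re-runs because src1 [-6]->[7, -6, 0, 6, 5]; new result 7.
  sig8: re-runs because src1 [-6]->[7, -6, 0, 6, 5]; new result 7.
  sig10: re-runs because src1 [-6]->[7, -6, 0, 6, 5]; new result 7.
  sig12: re-runs because sig1 1->5; sig8 -6->7; new result 7.
  sig13: re-runs because sig7 -6->7; sig12 1->7; new result 14.
  sig14: re-runs because sig10 -6->7; sig13 -5->14; new result 21.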